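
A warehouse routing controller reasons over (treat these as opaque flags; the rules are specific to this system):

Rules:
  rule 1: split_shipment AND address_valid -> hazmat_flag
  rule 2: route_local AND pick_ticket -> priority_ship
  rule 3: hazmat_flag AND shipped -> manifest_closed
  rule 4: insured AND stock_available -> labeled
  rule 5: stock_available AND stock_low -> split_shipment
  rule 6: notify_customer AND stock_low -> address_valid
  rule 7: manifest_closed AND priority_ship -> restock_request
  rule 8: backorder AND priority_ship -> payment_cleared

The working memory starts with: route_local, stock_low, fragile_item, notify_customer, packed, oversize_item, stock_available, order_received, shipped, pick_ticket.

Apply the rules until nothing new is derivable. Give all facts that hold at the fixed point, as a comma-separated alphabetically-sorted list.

Round 1: rule 2 [route_local AND pick_ticket -> priority_ship]; rule 5 [stock_available AND stock_low -> split_shipment]; rule 6 [notify_customer AND stock_low -> address_valid]. Adds priority_ship, split_shipment, address_valid.
Round 2: rule 1 [split_shipment AND address_valid -> hazmat_flag]. Adds hazmat_flag.
Round 3: rule 3 [hazmat_flag AND shipped -> manifest_closed]. Adds manifest_closed.
Round 4: rule 7 [manifest_closed AND priority_ship -> restock_request]. Adds restock_request.

address_valid, fragile_item, hazmat_flag, manifest_closed, notify_customer, order_received, oversize_item, packed, pick_ticket, priority_ship, restock_request, route_local, shipped, split_shipment, stock_available, stock_low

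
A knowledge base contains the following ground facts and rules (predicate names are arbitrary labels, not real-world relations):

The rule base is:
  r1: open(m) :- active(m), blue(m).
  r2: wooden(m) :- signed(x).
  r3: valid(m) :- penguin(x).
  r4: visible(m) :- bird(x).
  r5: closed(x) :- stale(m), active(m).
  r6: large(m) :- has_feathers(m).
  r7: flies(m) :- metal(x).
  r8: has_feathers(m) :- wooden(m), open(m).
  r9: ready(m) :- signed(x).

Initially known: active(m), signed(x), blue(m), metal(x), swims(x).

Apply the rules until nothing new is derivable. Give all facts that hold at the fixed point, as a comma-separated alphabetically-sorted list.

active(m), blue(m), flies(m), has_feathers(m), large(m), metal(x), open(m), ready(m), signed(x), swims(x), wooden(m)

Round 1: r1 [open(m) :- active(m), blue(m).]; r2 [wooden(m) :- signed(x).]; r7 [flies(m) :- metal(x).]; r9 [ready(m) :- signed(x).]. New: open(m), wooden(m), flies(m), ready(m).
Round 2: r8 [has_feathers(m) :- wooden(m), open(m).]. New: has_feathers(m).
Round 3: r6 [large(m) :- has_feathers(m).]. New: large(m).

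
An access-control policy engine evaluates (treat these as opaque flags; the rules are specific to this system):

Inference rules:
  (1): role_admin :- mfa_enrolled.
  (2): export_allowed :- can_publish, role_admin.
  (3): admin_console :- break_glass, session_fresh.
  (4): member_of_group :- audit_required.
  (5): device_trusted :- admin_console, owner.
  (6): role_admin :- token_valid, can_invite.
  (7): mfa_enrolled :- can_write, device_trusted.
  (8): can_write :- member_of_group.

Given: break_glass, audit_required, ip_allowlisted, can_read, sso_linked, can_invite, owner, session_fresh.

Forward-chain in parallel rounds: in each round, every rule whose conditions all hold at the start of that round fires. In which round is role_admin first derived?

4

Round 1 — (3), (4), derive admin_console, member_of_group.
Round 2 — (5), (8), derive device_trusted, can_write.
Round 3 — (7), derive mfa_enrolled.
Round 4 — (1), derive role_admin.
role_admin first appears in round 4.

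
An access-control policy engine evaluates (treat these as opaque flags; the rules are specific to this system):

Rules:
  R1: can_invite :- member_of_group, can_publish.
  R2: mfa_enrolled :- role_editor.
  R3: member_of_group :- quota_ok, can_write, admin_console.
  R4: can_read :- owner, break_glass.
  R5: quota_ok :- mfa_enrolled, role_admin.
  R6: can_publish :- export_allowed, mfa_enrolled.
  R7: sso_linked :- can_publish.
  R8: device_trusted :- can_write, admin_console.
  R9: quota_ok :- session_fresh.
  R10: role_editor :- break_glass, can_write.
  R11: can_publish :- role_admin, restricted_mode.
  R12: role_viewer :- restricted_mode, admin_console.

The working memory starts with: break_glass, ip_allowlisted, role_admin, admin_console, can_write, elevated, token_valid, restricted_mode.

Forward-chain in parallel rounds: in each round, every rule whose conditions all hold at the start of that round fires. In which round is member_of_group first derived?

[1] R8 [device_trusted :- can_write, admin_console.]; R10 [role_editor :- break_glass, can_write.]; R11 [can_publish :- role_admin, restricted_mode.]; R12 [role_viewer :- restricted_mode, admin_console.]. ⇒ new: device_trusted, role_editor, can_publish, role_viewer.
[2] R2 [mfa_enrolled :- role_editor.]; R7 [sso_linked :- can_publish.]. ⇒ new: mfa_enrolled, sso_linked.
[3] R5 [quota_ok :- mfa_enrolled, role_admin.]. ⇒ new: quota_ok.
[4] R3 [member_of_group :- quota_ok, can_write, admin_console.]. ⇒ new: member_of_group.
member_of_group first appears in round 4.

4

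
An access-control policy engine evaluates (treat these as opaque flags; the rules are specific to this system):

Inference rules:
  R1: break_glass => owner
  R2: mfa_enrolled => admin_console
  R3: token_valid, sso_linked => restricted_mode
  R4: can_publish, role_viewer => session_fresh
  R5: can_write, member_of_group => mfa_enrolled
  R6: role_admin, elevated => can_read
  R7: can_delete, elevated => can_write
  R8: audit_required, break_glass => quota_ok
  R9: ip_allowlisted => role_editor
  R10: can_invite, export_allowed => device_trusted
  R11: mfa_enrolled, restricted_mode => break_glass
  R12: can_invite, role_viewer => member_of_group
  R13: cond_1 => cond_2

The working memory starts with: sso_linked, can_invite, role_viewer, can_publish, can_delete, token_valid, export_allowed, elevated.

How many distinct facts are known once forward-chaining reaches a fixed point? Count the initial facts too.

Round 1 — R3, R4, R7, R10, R12, derive restricted_mode, session_fresh, can_write, device_trusted, member_of_group.
Round 2 — R5, derive mfa_enrolled.
Round 3 — R2, R11, derive admin_console, break_glass.
Round 4 — R1, derive owner.
Closure: {admin_console, break_glass, can_delete, can_invite, can_publish, can_write, device_trusted, elevated, export_allowed, member_of_group, mfa_enrolled, owner, restricted_mode, role_viewer, session_fresh, sso_linked, token_valid} — 17 facts.

17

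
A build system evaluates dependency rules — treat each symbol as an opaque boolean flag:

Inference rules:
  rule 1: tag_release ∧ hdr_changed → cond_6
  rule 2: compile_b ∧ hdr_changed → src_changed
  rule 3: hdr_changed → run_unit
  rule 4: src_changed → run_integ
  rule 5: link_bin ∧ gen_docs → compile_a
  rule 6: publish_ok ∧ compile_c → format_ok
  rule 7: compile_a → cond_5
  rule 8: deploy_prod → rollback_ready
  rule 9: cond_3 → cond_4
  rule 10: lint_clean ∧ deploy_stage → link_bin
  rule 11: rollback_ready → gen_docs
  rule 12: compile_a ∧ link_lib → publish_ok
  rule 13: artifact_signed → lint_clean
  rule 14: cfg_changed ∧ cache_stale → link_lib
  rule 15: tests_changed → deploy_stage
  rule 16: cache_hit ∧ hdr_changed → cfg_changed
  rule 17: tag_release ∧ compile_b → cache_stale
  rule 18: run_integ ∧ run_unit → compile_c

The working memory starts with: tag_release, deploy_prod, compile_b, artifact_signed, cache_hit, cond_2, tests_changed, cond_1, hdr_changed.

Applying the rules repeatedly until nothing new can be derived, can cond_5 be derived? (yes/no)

yes

Round 1: rule 1 [tag_release ∧ hdr_changed → cond_6]; rule 2 [compile_b ∧ hdr_changed → src_changed]; rule 3 [hdr_changed → run_unit]; rule 8 [deploy_prod → rollback_ready]; rule 13 [artifact_signed → lint_clean]; rule 15 [tests_changed → deploy_stage]; rule 16 [cache_hit ∧ hdr_changed → cfg_changed]; rule 17 [tag_release ∧ compile_b → cache_stale]. New: cond_6, src_changed, run_unit, rollback_ready, lint_clean, deploy_stage, cfg_changed, cache_stale.
Round 2: rule 4 [src_changed → run_integ]; rule 10 [lint_clean ∧ deploy_stage → link_bin]; rule 11 [rollback_ready → gen_docs]; rule 14 [cfg_changed ∧ cache_stale → link_lib]. New: run_integ, link_bin, gen_docs, link_lib.
Round 3: rule 5 [link_bin ∧ gen_docs → compile_a]; rule 18 [run_integ ∧ run_unit → compile_c]. New: compile_a, compile_c.
Round 4: rule 7 [compile_a → cond_5]; rule 12 [compile_a ∧ link_lib → publish_ok]. New: cond_5, publish_ok.
Round 5: rule 6 [publish_ok ∧ compile_c → format_ok]. New: format_ok.
cond_5 appears in round 4, so it is derivable.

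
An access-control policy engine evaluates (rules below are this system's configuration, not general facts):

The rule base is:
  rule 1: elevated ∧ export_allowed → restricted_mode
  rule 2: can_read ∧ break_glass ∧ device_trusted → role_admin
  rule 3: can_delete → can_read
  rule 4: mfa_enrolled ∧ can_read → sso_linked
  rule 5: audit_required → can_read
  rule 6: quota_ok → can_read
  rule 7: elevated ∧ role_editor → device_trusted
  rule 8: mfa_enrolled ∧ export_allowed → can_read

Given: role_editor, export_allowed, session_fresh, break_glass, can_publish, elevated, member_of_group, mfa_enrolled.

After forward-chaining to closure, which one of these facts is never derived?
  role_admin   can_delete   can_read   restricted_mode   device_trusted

Round 1 fires rule 1, rule 7, rule 8, giving restricted_mode, device_trusted, can_read.
Round 2 fires rule 2, rule 4, giving role_admin, sso_linked.
Derived: role_admin (round 2), can_read (round 1), device_trusted (round 1), restricted_mode (round 1). can_delete never appears in any round.

can_delete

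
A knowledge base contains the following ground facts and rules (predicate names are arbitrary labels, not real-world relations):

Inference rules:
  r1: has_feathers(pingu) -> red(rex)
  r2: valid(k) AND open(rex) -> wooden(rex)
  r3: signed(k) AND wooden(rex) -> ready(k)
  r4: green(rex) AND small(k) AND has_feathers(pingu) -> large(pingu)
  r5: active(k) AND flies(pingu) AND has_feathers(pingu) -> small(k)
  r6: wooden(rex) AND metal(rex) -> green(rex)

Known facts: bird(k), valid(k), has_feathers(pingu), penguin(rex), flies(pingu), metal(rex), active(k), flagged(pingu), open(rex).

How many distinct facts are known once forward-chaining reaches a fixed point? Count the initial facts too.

14

Round 1 — r1, r2, r5, derive red(rex), wooden(rex), small(k).
Round 2 — r6, derive green(rex).
Round 3 — r4, derive large(pingu).
Closure: {active(k), bird(k), flagged(pingu), flies(pingu), green(rex), has_feathers(pingu), large(pingu), metal(rex), open(rex), penguin(rex), red(rex), small(k), valid(k), wooden(rex)} — 14 facts.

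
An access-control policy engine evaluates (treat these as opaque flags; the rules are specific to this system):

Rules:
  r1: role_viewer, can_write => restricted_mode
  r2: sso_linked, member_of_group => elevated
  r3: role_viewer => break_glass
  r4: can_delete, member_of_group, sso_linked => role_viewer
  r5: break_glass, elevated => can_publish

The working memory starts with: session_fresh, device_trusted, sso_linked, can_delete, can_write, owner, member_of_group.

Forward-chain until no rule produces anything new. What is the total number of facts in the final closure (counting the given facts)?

Round 1: r2 [sso_linked, member_of_group => elevated]; r4 [can_delete, member_of_group, sso_linked => role_viewer]. Adds elevated, role_viewer.
Round 2: r1 [role_viewer, can_write => restricted_mode]; r3 [role_viewer => break_glass]. Adds restricted_mode, break_glass.
Round 3: r5 [break_glass, elevated => can_publish]. Adds can_publish.
Closure: {break_glass, can_delete, can_publish, can_write, device_trusted, elevated, member_of_group, owner, restricted_mode, role_viewer, session_fresh, sso_linked} — 12 facts.

12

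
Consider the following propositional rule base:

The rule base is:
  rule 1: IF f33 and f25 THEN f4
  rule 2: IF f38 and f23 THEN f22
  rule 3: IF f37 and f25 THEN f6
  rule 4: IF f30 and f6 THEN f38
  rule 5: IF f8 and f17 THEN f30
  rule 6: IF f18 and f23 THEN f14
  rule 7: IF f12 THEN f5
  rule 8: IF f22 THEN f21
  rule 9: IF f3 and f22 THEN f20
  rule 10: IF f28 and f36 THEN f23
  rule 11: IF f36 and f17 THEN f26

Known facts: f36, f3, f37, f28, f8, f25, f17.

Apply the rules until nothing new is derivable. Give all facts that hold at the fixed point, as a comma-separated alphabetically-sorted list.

Round 1 — rule 3, rule 5, rule 10, rule 11, derive f6, f30, f23, f26.
Round 2 — rule 4, derive f38.
Round 3 — rule 2, derive f22.
Round 4 — rule 8, rule 9, derive f21, f20.

f17, f20, f21, f22, f23, f25, f26, f28, f3, f30, f36, f37, f38, f6, f8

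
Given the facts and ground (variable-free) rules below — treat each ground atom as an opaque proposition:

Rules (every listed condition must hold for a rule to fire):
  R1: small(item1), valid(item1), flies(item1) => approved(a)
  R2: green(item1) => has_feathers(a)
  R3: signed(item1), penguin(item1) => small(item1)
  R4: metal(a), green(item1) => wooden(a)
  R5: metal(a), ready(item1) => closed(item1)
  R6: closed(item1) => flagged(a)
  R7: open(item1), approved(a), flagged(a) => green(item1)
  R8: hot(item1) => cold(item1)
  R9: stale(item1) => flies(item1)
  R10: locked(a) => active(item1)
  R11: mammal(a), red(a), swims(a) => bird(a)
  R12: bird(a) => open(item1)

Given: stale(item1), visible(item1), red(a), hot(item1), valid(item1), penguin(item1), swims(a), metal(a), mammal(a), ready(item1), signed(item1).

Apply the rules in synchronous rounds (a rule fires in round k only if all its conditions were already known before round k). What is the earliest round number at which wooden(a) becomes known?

Round 1 — R3, R5, R8, R9, R11, derive small(item1), closed(item1), cold(item1), flies(item1), bird(a).
Round 2 — R1, R6, R12, derive approved(a), flagged(a), open(item1).
Round 3 — R7, derive green(item1).
Round 4 — R2, R4, derive has_feathers(a), wooden(a).
wooden(a) first appears in round 4.

4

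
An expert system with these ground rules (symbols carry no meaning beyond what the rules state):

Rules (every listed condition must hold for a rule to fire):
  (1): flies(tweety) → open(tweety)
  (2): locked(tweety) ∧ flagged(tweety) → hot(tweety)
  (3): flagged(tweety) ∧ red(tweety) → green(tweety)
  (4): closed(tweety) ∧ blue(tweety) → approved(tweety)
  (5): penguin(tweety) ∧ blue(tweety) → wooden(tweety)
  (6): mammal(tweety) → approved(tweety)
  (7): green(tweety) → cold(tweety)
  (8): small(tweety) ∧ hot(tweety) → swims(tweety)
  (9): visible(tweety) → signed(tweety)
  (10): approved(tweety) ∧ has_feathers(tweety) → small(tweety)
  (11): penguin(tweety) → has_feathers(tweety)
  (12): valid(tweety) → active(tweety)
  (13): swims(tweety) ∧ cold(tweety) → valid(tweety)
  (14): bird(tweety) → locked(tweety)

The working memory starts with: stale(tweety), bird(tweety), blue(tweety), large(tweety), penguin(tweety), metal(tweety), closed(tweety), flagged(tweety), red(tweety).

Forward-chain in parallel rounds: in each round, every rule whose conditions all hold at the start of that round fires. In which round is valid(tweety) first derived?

Round 1 — (3), (4), (5), (11), (14), derive green(tweety), approved(tweety), wooden(tweety), has_feathers(tweety), locked(tweety).
Round 2 — (2), (7), (10), derive hot(tweety), cold(tweety), small(tweety).
Round 3 — (8), derive swims(tweety).
Round 4 — (13), derive valid(tweety).
valid(tweety) first appears in round 4.

4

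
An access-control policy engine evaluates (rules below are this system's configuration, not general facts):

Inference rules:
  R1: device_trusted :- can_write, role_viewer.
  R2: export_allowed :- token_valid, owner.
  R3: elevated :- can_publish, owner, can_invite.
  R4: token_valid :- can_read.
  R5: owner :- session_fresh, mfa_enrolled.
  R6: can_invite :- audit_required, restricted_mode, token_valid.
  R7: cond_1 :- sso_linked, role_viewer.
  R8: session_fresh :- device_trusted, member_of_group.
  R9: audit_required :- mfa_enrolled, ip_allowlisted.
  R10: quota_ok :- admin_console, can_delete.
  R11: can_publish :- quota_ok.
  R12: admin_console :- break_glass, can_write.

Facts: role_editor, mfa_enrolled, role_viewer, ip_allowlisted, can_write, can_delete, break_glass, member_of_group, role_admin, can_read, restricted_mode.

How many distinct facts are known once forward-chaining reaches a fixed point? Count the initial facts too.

[1] R1 [device_trusted :- can_write, role_viewer.]; R4 [token_valid :- can_read.]; R9 [audit_required :- mfa_enrolled, ip_allowlisted.]; R12 [admin_console :- break_glass, can_write.]. ⇒ new: device_trusted, token_valid, audit_required, admin_console.
[2] R6 [can_invite :- audit_required, restricted_mode, token_valid.]; R8 [session_fresh :- device_trusted, member_of_group.]; R10 [quota_ok :- admin_console, can_delete.]. ⇒ new: can_invite, session_fresh, quota_ok.
[3] R5 [owner :- session_fresh, mfa_enrolled.]; R11 [can_publish :- quota_ok.]. ⇒ new: owner, can_publish.
[4] R2 [export_allowed :- token_valid, owner.]; R3 [elevated :- can_publish, owner, can_invite.]. ⇒ new: export_allowed, elevated.
Closure: {admin_console, audit_required, break_glass, can_delete, can_invite, can_publish, can_read, can_write, device_trusted, elevated, export_allowed, ip_allowlisted, member_of_group, mfa_enrolled, owner, quota_ok, restricted_mode, role_admin, role_editor, role_viewer, session_fresh, token_valid} — 22 facts.

22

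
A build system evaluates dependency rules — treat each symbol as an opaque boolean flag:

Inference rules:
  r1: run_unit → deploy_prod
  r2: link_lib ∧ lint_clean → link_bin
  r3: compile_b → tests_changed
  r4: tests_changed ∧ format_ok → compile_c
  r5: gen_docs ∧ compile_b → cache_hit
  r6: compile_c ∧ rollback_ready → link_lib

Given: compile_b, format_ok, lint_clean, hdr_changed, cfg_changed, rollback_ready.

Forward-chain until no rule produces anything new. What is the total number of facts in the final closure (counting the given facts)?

10

[1] r3 [compile_b → tests_changed]. ⇒ new: tests_changed.
[2] r4 [tests_changed ∧ format_ok → compile_c]. ⇒ new: compile_c.
[3] r6 [compile_c ∧ rollback_ready → link_lib]. ⇒ new: link_lib.
[4] r2 [link_lib ∧ lint_clean → link_bin]. ⇒ new: link_bin.
Closure: {cfg_changed, compile_b, compile_c, format_ok, hdr_changed, link_bin, link_lib, lint_clean, rollback_ready, tests_changed} — 10 facts.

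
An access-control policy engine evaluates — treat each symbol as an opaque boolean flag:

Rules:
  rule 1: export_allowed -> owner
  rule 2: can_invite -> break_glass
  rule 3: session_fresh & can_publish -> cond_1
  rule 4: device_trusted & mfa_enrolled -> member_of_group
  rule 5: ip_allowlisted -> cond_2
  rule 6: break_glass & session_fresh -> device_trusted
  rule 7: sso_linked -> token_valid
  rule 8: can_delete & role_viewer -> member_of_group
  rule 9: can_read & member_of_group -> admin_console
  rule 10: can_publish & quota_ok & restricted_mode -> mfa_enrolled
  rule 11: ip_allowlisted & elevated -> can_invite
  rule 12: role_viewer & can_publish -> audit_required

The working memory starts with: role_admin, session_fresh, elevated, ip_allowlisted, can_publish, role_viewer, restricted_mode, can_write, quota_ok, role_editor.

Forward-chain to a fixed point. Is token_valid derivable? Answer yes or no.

Round 1 — rule 3, rule 5, rule 10, rule 11, rule 12, derive cond_1, cond_2, mfa_enrolled, can_invite, audit_required.
Round 2 — rule 2, derive break_glass.
Round 3 — rule 6, derive device_trusted.
Round 4 — rule 4, derive member_of_group.
Fixed point reached. token_valid is concluded only by rule 7; rule 7 needs sso_linked (never derived).

no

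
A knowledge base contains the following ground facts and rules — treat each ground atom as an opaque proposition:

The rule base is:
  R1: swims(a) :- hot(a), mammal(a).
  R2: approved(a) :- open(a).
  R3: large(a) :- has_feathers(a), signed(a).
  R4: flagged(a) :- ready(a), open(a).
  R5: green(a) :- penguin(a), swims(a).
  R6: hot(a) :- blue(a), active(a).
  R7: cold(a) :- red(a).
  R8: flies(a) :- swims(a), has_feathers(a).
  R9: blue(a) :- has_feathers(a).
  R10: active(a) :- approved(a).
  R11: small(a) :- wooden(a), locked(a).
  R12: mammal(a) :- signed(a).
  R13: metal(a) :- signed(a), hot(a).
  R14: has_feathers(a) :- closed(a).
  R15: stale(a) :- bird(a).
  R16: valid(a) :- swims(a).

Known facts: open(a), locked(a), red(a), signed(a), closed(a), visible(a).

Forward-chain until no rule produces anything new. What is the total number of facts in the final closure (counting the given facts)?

18

Round 1: R2 [approved(a) :- open(a).]; R7 [cold(a) :- red(a).]; R12 [mammal(a) :- signed(a).]; R14 [has_feathers(a) :- closed(a).]. Adds approved(a), cold(a), mammal(a), has_feathers(a).
Round 2: R3 [large(a) :- has_feathers(a), signed(a).]; R9 [blue(a) :- has_feathers(a).]; R10 [active(a) :- approved(a).]. Adds large(a), blue(a), active(a).
Round 3: R6 [hot(a) :- blue(a), active(a).]. Adds hot(a).
Round 4: R1 [swims(a) :- hot(a), mammal(a).]; R13 [metal(a) :- signed(a), hot(a).]. Adds swims(a), metal(a).
Round 5: R8 [flies(a) :- swims(a), has_feathers(a).]; R16 [valid(a) :- swims(a).]. Adds flies(a), valid(a).
Closure: {active(a), approved(a), blue(a), closed(a), cold(a), flies(a), has_feathers(a), hot(a), large(a), locked(a), mammal(a), metal(a), open(a), red(a), signed(a), swims(a), valid(a), visible(a)} — 18 facts.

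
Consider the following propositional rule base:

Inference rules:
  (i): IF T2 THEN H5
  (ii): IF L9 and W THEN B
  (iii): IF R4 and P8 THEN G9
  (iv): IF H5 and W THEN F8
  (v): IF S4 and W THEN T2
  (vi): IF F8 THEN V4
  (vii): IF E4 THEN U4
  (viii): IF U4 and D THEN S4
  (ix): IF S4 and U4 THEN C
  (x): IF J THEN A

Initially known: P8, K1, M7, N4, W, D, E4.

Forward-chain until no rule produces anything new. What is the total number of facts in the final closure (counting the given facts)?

14

Round 1: (vii) [IF E4 THEN U4]. New: U4.
Round 2: (viii) [IF U4 and D THEN S4]. New: S4.
Round 3: (v) [IF S4 and W THEN T2]; (ix) [IF S4 and U4 THEN C]. New: T2, C.
Round 4: (i) [IF T2 THEN H5]. New: H5.
Round 5: (iv) [IF H5 and W THEN F8]. New: F8.
Round 6: (vi) [IF F8 THEN V4]. New: V4.
Closure: {C, D, E4, F8, H5, K1, M7, N4, P8, S4, T2, U4, V4, W} — 14 facts.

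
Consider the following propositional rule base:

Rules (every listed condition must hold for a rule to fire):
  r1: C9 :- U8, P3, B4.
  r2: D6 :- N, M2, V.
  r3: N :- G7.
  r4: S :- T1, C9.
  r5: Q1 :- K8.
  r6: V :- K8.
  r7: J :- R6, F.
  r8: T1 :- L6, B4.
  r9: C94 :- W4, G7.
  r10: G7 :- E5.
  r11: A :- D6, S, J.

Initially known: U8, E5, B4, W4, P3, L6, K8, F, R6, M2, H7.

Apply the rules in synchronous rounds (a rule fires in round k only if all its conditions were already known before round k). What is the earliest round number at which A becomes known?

4

Round 1: r1 [C9 :- U8, P3, B4.]; r5 [Q1 :- K8.]; r6 [V :- K8.]; r7 [J :- R6, F.]; r8 [T1 :- L6, B4.]; r10 [G7 :- E5.]. New: C9, Q1, V, J, T1, G7.
Round 2: r3 [N :- G7.]; r4 [S :- T1, C9.]; r9 [C94 :- W4, G7.]. New: N, S, C94.
Round 3: r2 [D6 :- N, M2, V.]. New: D6.
Round 4: r11 [A :- D6, S, J.]. New: A.
A first appears in round 4.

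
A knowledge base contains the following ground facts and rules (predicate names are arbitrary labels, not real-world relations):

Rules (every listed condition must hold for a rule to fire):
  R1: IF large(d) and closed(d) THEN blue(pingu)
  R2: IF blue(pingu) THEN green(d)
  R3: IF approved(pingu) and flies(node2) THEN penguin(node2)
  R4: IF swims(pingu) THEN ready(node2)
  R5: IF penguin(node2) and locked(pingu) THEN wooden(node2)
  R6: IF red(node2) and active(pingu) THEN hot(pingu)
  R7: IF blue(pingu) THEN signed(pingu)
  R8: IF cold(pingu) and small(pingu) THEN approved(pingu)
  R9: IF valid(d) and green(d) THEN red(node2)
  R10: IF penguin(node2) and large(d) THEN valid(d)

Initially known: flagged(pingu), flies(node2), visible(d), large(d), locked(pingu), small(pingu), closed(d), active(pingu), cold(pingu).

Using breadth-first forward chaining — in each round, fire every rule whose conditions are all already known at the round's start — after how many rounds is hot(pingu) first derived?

5

Round 1 fires R1, R8, giving blue(pingu), approved(pingu).
Round 2 fires R2, R3, R7, giving green(d), penguin(node2), signed(pingu).
Round 3 fires R5, R10, giving wooden(node2), valid(d).
Round 4 fires R9, giving red(node2).
Round 5 fires R6, giving hot(pingu).
hot(pingu) first appears in round 5.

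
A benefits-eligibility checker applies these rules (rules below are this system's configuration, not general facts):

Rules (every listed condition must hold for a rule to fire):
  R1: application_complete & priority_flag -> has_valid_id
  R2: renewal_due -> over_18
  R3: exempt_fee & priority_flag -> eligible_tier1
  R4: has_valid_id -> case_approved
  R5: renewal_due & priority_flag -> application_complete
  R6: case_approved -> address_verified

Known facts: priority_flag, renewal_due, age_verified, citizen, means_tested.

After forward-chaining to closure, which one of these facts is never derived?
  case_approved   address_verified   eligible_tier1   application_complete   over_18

Round 1: R2 [renewal_due -> over_18]; R5 [renewal_due & priority_flag -> application_complete]. New: over_18, application_complete.
Round 2: R1 [application_complete & priority_flag -> has_valid_id]. New: has_valid_id.
Round 3: R4 [has_valid_id -> case_approved]. New: case_approved.
Round 4: R6 [case_approved -> address_verified]. New: address_verified.
Derived: address_verified (round 4), over_18 (round 1), application_complete (round 1), case_approved (round 3). eligible_tier1 never appears in any round.

eligible_tier1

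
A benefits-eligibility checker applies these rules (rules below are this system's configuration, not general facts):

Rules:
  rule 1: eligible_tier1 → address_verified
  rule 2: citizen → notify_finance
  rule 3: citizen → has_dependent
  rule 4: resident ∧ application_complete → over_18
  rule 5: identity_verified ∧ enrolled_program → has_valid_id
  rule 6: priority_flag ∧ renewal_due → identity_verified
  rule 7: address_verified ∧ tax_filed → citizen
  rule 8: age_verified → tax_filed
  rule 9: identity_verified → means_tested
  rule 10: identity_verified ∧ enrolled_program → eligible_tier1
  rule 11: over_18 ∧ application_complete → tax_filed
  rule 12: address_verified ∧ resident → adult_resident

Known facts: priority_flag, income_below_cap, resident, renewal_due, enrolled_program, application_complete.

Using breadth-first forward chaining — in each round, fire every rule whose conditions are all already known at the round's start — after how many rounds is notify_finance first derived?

Round 1 — rule 4, rule 6, derive over_18, identity_verified.
Round 2 — rule 5, rule 9, rule 10, rule 11, derive has_valid_id, means_tested, eligible_tier1, tax_filed.
Round 3 — rule 1, derive address_verified.
Round 4 — rule 7, rule 12, derive citizen, adult_resident.
Round 5 — rule 2, rule 3, derive notify_finance, has_dependent.
notify_finance first appears in round 5.

5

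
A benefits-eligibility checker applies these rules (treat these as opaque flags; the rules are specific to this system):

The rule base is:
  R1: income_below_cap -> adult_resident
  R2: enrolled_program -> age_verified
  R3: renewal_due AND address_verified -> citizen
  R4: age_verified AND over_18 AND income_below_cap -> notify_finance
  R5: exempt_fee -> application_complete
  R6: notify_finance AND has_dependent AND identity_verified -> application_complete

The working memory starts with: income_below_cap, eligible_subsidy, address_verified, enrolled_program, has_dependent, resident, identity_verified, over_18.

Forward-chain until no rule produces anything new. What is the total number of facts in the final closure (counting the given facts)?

Round 1 — R1, R2, derive adult_resident, age_verified.
Round 2 — R4, derive notify_finance.
Round 3 — R6, derive application_complete.
Closure: {address_verified, adult_resident, age_verified, application_complete, eligible_subsidy, enrolled_program, has_dependent, identity_verified, income_below_cap, notify_finance, over_18, resident} — 12 facts.

12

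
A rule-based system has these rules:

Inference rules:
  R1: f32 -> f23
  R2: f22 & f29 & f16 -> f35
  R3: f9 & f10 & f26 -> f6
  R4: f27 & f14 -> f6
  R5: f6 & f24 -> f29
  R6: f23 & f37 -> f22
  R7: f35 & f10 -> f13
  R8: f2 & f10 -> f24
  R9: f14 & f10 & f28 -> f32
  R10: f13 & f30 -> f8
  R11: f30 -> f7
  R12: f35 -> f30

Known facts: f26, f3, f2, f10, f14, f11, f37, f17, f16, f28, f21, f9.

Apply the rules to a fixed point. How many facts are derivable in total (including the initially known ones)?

[1] R3 [f9 & f10 & f26 -> f6]; R8 [f2 & f10 -> f24]; R9 [f14 & f10 & f28 -> f32]. ⇒ new: f6, f24, f32.
[2] R1 [f32 -> f23]; R5 [f6 & f24 -> f29]. ⇒ new: f23, f29.
[3] R6 [f23 & f37 -> f22]. ⇒ new: f22.
[4] R2 [f22 & f29 & f16 -> f35]. ⇒ new: f35.
[5] R7 [f35 & f10 -> f13]; R12 [f35 -> f30]. ⇒ new: f13, f30.
[6] R10 [f13 & f30 -> f8]; R11 [f30 -> f7]. ⇒ new: f8, f7.
Closure: {f10, f11, f13, f14, f16, f17, f2, f21, f22, f23, f24, f26, f28, f29, f3, f30, f32, f35, f37, f6, f7, f8, f9} — 23 facts.

23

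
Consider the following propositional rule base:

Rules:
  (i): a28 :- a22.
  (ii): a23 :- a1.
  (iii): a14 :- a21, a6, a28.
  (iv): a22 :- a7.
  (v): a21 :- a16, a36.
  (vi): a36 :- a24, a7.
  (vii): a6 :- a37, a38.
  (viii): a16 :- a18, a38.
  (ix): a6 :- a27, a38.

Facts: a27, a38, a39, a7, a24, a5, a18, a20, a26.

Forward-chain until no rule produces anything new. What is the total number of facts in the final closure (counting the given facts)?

16

[1] (iv) [a22 :- a7.]; (vi) [a36 :- a24, a7.]; (viii) [a16 :- a18, a38.]; (ix) [a6 :- a27, a38.]. ⇒ new: a22, a36, a16, a6.
[2] (i) [a28 :- a22.]; (v) [a21 :- a16, a36.]. ⇒ new: a28, a21.
[3] (iii) [a14 :- a21, a6, a28.]. ⇒ new: a14.
Closure: {a14, a16, a18, a20, a21, a22, a24, a26, a27, a28, a36, a38, a39, a5, a6, a7} — 16 facts.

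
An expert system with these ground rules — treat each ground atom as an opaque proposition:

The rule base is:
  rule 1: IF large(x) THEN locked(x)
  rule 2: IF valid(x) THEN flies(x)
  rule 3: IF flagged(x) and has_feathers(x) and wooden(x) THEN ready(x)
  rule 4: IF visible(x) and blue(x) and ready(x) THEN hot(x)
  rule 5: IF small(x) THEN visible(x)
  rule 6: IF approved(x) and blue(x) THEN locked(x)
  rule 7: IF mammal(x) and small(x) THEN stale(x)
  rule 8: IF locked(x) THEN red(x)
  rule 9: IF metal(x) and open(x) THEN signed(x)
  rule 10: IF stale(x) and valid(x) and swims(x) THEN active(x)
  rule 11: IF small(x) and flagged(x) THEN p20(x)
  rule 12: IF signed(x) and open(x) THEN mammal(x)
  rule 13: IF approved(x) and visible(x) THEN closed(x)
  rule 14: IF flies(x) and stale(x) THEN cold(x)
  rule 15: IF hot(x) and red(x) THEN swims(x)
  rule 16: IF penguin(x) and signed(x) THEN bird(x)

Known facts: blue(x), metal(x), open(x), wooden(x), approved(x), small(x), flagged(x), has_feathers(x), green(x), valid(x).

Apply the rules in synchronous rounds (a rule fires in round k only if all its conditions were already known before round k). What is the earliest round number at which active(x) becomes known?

Round 1 — rule 2, rule 3, rule 5, rule 6, rule 9, rule 11, derive flies(x), ready(x), visible(x), locked(x), signed(x), p20(x).
Round 2 — rule 4, rule 8, rule 12, rule 13, derive hot(x), red(x), mammal(x), closed(x).
Round 3 — rule 7, rule 15, derive stale(x), swims(x).
Round 4 — rule 10, rule 14, derive active(x), cold(x).
active(x) first appears in round 4.

4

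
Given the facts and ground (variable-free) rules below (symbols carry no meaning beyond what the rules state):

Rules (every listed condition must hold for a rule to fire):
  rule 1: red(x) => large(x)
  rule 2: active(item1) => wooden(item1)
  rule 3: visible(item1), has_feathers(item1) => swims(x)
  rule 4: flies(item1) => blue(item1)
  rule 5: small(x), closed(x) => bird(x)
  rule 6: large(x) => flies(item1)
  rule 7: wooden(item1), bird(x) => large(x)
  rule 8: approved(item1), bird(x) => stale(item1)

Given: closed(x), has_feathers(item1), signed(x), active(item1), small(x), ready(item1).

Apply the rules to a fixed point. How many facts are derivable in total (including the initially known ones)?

Round 1 — rule 2, rule 5, derive wooden(item1), bird(x).
Round 2 — rule 7, derive large(x).
Round 3 — rule 6, derive flies(item1).
Round 4 — rule 4, derive blue(item1).
Closure: {active(item1), bird(x), blue(item1), closed(x), flies(item1), has_feathers(item1), large(x), ready(item1), signed(x), small(x), wooden(item1)} — 11 facts.

11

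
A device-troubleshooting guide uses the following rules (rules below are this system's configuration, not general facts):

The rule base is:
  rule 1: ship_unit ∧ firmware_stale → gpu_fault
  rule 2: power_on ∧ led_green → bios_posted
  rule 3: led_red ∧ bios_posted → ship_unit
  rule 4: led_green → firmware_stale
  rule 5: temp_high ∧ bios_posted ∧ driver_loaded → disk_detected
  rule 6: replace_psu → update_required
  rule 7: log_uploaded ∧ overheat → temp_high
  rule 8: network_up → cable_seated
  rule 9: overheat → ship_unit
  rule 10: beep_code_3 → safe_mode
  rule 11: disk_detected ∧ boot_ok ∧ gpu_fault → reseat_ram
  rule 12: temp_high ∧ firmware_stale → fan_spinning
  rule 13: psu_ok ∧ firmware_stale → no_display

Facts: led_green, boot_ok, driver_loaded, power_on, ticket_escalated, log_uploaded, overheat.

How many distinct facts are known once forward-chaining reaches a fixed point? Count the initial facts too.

15

Round 1: rule 2 [power_on ∧ led_green → bios_posted]; rule 4 [led_green → firmware_stale]; rule 7 [log_uploaded ∧ overheat → temp_high]; rule 9 [overheat → ship_unit]. New: bios_posted, firmware_stale, temp_high, ship_unit.
Round 2: rule 1 [ship_unit ∧ firmware_stale → gpu_fault]; rule 5 [temp_high ∧ bios_posted ∧ driver_loaded → disk_detected]; rule 12 [temp_high ∧ firmware_stale → fan_spinning]. New: gpu_fault, disk_detected, fan_spinning.
Round 3: rule 11 [disk_detected ∧ boot_ok ∧ gpu_fault → reseat_ram]. New: reseat_ram.
Closure: {bios_posted, boot_ok, disk_detected, driver_loaded, fan_spinning, firmware_stale, gpu_fault, led_green, log_uploaded, overheat, power_on, reseat_ram, ship_unit, temp_high, ticket_escalated} — 15 facts.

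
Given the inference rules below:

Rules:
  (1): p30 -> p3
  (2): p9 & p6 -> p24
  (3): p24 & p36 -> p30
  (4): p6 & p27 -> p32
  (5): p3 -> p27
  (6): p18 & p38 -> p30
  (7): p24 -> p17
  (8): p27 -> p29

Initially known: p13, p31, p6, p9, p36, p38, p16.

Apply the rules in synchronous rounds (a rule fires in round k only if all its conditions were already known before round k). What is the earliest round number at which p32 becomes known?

Round 1: (2) [p9 & p6 -> p24]. Adds p24.
Round 2: (3) [p24 & p36 -> p30]; (7) [p24 -> p17]. Adds p30, p17.
Round 3: (1) [p30 -> p3]. Adds p3.
Round 4: (5) [p3 -> p27]. Adds p27.
Round 5: (4) [p6 & p27 -> p32]; (8) [p27 -> p29]. Adds p32, p29.
p32 first appears in round 5.

5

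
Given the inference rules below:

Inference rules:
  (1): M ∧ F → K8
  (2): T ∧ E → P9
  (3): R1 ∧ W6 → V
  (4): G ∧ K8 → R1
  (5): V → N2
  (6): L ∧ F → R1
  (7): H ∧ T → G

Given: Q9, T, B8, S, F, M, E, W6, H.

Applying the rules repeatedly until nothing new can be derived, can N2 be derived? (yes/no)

yes

Round 1 — (1), (2), (7), derive K8, P9, G.
Round 2 — (4), derive R1.
Round 3 — (3), derive V.
Round 4 — (5), derive N2.
N2 appears in round 4, so it is derivable.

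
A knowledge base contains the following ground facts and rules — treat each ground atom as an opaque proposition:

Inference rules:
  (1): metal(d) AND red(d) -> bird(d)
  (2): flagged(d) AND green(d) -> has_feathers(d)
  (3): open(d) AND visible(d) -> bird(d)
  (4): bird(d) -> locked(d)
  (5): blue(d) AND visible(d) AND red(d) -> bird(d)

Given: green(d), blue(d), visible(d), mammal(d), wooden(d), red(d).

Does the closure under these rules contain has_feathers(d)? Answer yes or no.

no

Round 1: (5) [blue(d) AND visible(d) AND red(d) -> bird(d)]. New: bird(d).
Round 2: (4) [bird(d) -> locked(d)]. New: locked(d).
Fixed point reached. has_feathers(d) is concluded only by (2); (2) needs flagged(d) (never derived).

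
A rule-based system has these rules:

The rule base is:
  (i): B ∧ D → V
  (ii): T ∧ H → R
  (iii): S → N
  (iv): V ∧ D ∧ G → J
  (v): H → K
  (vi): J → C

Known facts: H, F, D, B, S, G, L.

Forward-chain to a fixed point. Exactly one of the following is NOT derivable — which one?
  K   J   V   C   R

R

[1] (i) [B ∧ D → V]; (iii) [S → N]; (v) [H → K]. ⇒ new: V, N, K.
[2] (iv) [V ∧ D ∧ G → J]. ⇒ new: J.
[3] (vi) [J → C]. ⇒ new: C.
Derived: J (round 2), K (round 1), V (round 1), C (round 3). R never appears in any round.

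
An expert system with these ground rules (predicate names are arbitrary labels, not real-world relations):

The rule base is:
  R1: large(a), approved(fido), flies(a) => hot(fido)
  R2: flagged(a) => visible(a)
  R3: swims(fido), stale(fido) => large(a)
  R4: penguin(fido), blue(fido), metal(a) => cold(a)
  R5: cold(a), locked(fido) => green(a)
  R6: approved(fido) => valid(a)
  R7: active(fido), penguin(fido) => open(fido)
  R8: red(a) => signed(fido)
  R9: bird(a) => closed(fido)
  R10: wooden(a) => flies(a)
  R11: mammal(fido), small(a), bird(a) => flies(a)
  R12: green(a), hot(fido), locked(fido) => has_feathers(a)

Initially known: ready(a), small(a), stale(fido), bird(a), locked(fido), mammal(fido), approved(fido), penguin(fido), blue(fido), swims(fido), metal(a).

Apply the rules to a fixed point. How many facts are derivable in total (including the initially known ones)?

19

Round 1 fires R3, R4, R6, R9, R11, giving large(a), cold(a), valid(a), closed(fido), flies(a).
Round 2 fires R1, R5, giving hot(fido), green(a).
Round 3 fires R12, giving has_feathers(a).
Closure: {approved(fido), bird(a), blue(fido), closed(fido), cold(a), flies(a), green(a), has_feathers(a), hot(fido), large(a), locked(fido), mammal(fido), metal(a), penguin(fido), ready(a), small(a), stale(fido), swims(fido), valid(a)} — 19 facts.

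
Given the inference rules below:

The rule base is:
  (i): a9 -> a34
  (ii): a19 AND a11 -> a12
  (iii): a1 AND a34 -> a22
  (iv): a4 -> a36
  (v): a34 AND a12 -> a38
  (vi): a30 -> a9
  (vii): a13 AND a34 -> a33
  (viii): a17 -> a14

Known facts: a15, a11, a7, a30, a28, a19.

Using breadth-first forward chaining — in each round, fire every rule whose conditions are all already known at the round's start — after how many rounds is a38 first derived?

3

Round 1 fires (ii), (vi), giving a12, a9.
Round 2 fires (i), giving a34.
Round 3 fires (v), giving a38.
a38 first appears in round 3.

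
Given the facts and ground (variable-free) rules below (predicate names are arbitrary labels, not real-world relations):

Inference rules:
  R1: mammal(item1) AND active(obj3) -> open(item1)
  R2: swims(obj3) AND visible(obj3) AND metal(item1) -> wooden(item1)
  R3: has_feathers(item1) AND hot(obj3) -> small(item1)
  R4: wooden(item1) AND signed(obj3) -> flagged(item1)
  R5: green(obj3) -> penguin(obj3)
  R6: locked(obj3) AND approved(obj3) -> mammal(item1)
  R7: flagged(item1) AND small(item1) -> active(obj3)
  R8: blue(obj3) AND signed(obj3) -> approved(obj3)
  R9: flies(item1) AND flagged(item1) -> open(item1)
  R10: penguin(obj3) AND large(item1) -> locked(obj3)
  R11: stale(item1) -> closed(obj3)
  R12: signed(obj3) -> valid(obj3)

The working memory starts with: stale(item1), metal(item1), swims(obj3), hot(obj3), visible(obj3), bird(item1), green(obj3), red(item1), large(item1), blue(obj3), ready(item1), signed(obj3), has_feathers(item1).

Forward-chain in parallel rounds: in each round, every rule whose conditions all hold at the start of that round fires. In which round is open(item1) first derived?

4

Round 1: R2 [swims(obj3) AND visible(obj3) AND metal(item1) -> wooden(item1)]; R3 [has_feathers(item1) AND hot(obj3) -> small(item1)]; R5 [green(obj3) -> penguin(obj3)]; R8 [blue(obj3) AND signed(obj3) -> approved(obj3)]; R11 [stale(item1) -> closed(obj3)]; R12 [signed(obj3) -> valid(obj3)]. Adds wooden(item1), small(item1), penguin(obj3), approved(obj3), closed(obj3), valid(obj3).
Round 2: R4 [wooden(item1) AND signed(obj3) -> flagged(item1)]; R10 [penguin(obj3) AND large(item1) -> locked(obj3)]. Adds flagged(item1), locked(obj3).
Round 3: R6 [locked(obj3) AND approved(obj3) -> mammal(item1)]; R7 [flagged(item1) AND small(item1) -> active(obj3)]. Adds mammal(item1), active(obj3).
Round 4: R1 [mammal(item1) AND active(obj3) -> open(item1)]. Adds open(item1).
open(item1) first appears in round 4.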